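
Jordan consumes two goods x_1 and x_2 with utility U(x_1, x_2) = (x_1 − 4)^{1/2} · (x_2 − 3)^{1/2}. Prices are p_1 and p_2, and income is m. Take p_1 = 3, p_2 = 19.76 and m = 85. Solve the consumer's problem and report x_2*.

x_2* = 3.3472

MRS = (x_2−3)/(x_1−4). Tangency with p_1/p_2 gives x_2−3 = (p_1/p_2)·(x_1−4).
Substituting into the budget: x_1* = 4 + 0.5·(m − 4·p_1 − 3·p_2)/p_1, and x_2* = 3 + 0.5·(…)/p_2.
Discretionary income = 85 − 4·3 − 3·19.76 = 13.72; x_2* = 3 + 0.5·13.72/19.76 = 3.3472.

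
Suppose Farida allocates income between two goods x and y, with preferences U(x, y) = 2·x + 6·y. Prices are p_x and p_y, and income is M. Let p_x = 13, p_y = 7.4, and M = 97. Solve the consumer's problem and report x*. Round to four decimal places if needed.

x* = 0

Perfect substitutes: compare marginal utility per dollar. 2/p_x vs 6/p_y → 0.1538 vs 0.8108.
y gives more utility per dollar, so spend all income on y: y* = M/p_y, x* = 0.
Numerically: x* = 0, y* = 13.1081.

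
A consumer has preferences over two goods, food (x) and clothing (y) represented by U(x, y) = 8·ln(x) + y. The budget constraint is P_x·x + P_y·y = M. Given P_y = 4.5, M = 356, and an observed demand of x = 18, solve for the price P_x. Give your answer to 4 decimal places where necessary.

MU_x = 8/x, MU_y = 1. Tangency: 8/x = P_x/P_y.
So x*(P_x,P_y) = 8·P_y/P_x, independent of income; and y* = (M − 8·P_y)/P_y.
Set x* = 18 in the demand function and solve for P_x: P_x = 2.

P_x = 2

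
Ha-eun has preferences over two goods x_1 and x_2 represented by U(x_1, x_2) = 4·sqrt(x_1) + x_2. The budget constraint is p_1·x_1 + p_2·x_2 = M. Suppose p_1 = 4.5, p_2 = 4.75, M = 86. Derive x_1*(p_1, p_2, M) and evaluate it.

Solve: √x_1 = 2·p_2/p_1, so x_1*(p_1,p_2) = (2·p_2/p_1)², and x_2* = (M − p_1·x_1*)/p_2.
Plugging in: x_1* = (2·4.75/4.5)² = 4.4568.

x_1* = 4.4568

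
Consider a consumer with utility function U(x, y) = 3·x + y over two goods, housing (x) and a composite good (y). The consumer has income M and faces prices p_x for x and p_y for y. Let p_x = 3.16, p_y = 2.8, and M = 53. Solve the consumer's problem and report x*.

Perfect substitutes: compare marginal utility per dollar. 3/p_x vs 1/p_y → 0.9494 vs 0.3571.
x gives more utility per dollar, so spend all income on x: x* = M/p_x, y* = 0.
Numerically: x* = 16.7722, y* = 0.

x* = 16.7722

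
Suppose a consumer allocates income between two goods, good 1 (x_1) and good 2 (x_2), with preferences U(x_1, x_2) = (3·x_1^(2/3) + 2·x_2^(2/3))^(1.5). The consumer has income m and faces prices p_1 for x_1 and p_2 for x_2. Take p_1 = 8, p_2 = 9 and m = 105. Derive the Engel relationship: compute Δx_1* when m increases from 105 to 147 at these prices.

MRS = MU_x_1/MU_x_2 = (3/2)·(x_2/x_1)^(1/3). Set equal to p_1/p_2.
Solve for the ratio: x_2/x_1 = [(2/3)·p_1/p_2]^(3).
Substitute x_2 = (x_2/x_1)·x_1 into the budget: x_1* = m/(p_1 + p_2·(x_2/x_1)).
Numerically x_2/x_1 = 0.208098, so x_1* = 105/(8 + 9·0.208098) = 10.6352.
At m' = 147: x_1* = 14.8893. Change: 14.8893 − 10.6352 = 4.2541.

Δx_1* = 4.2541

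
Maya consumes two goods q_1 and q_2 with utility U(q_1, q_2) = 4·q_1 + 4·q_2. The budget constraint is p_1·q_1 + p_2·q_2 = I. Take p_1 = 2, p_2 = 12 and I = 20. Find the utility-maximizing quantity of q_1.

Numerically: q_1* = 10, q_2* = 0.

q_1* = 10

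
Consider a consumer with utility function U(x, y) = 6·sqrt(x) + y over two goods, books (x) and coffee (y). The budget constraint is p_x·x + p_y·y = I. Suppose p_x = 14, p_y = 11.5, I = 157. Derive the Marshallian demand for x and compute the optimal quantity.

MU_x = 3/√x, MU_y = 1. Tangency: 3/√x = p_x/p_y.
Thus x* = (3·p_y/p_x)² — independent of I — with the rest of income spent on y.
Plugging in: x* = (3·11.5/14)² = 6.0727.

x* = 6.0727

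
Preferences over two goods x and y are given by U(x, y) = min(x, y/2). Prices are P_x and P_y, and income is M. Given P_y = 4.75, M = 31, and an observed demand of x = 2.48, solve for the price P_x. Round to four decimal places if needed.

Leontief preferences: the optimum is at the kink where x/1 = y/2, i.e. y = 2·x.
Budget: P_x·x + P_y·2·x = M, so (P_x + 2·P_y)·x = M.
Demand: x*(P_x,P_y,M) = M/(P_x + 2·P_y), y* = 2·M/(P_x + 2·P_y).
Set x* = 2.48 in the demand function and solve for P_x: P_x = 3.

P_x = 3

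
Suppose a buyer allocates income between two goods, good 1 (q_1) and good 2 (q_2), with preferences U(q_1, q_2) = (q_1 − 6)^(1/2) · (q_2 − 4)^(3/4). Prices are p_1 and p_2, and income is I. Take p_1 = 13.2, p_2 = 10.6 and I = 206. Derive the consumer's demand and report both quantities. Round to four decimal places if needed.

q_1* = 8.5576, q_2* = 8.7774

MRS = (2/3)·(q_2−4)/(q_1−6). Tangency with p_1/p_2 gives q_2−4 = (3/2)·(p_1/p_2)·(q_1−6).
After buying the subsistence bundle (6, 4), a share 0.4 of the remaining income goes to q_1: q_1* = 6 + 0.4·(I − 6p_1 − 4p_2)/p_1.
Discretionary income = 206 − 6·13.2 − 4·10.6 = 84.4; q_1* = 6 + 0.4·84.4/13.2 = 8.5576; q_2* = 4 + 0.6·84.4/10.6 = 8.7774.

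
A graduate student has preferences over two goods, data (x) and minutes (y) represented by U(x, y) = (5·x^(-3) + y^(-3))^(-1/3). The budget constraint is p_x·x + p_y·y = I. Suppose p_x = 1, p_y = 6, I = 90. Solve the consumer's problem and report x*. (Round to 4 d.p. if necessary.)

x* = 25.2545

From the CES first-order condition, 5·(y/x)^(4) = p_x/p_y.
Solve for the ratio: y/x = [(1/5)·p_x/p_y]^(0.25).
Substitute y = (y/x)·x into the budget: x* = I/(p_x + p_y·(y/x)).
Numerically y/x = 0.427287, so x* = 90/(1 + 6·0.427287) = 25.2545.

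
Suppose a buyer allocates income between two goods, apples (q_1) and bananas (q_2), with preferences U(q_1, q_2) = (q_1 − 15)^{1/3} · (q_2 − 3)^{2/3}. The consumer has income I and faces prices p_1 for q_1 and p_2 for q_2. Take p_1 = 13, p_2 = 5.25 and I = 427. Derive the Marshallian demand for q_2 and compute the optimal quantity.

This is Cobb-Douglas in (q_1−15, q_2−3): tangency gives 1/3·p_2·(q_2−3) = 2/3·p_1·(q_1−15).
Substituting into the budget: q_1* = 15 + 1/3·(I − 15·p_1 − 3·p_2)/p_1, and q_2* = 3 + 2/3·(…)/p_2.
Discretionary income = 427 − 15·13 − 3·5.25 = 216.25; q_2* = 3 + 2/3·216.25/5.25 = 30.4603.

q_2* = 30.4603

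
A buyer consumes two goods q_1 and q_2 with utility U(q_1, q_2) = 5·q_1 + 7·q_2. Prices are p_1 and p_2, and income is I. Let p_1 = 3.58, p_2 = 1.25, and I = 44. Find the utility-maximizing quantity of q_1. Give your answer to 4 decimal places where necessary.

q_1* = 0

Linear utility — the consumer picks whichever good has higher MU/price: 5/3.58 = 1.3966 vs 7/1.25 = 5.6.
q_2 gives more utility per dollar, so spend all income on q_2: q_2* = I/p_2, q_1* = 0.
Numerically: q_1* = 0, q_2* = 35.2.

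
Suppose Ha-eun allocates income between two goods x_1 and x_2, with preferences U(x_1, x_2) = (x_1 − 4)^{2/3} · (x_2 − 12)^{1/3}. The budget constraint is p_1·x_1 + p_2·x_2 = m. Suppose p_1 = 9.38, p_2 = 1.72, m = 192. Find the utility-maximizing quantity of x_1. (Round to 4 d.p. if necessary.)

Discretionary income = 192 − 4·9.38 − 12·1.72 = 133.84; x_1* = 4 + 2/3·133.84/9.38 = 13.5124.

x_1* = 13.5124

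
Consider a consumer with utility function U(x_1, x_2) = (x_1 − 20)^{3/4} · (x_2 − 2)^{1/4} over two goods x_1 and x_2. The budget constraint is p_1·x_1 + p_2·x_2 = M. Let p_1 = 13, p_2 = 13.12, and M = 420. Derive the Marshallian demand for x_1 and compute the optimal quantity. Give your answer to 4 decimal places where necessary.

x_1* = 27.7169

MRS = 3·(x_2−2)/(x_1−20). Tangency with p_1/p_2 gives x_2−2 = (1/3)·(p_1/p_2)·(x_1−20).
After buying the subsistence bundle (20, 2), a share 0.75 of the remaining income goes to x_1: x_1* = 20 + 0.75·(M − 20p_1 − 2p_2)/p_1.
Discretionary income = 420 − 20·13 − 2·13.12 = 133.76; x_1* = 20 + 0.75·133.76/13 = 27.7169.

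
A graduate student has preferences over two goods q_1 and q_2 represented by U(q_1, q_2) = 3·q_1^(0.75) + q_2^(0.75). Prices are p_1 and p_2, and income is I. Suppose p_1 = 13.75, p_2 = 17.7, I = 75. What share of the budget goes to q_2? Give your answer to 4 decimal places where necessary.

MU_q_1 ∝ 3·q_1^(-0.25), MU_q_2 ∝ q_2^(-0.25), so MRS = 3·(q_2/q_1)^(0.25) = p_1/p_2.
Hence q_2/q_1 = ((1/3)·p_1/p_2)^(1/(0.25)), i.e. raised to the 4 power.
With the ratio pinned down, the budget gives q_1* = I/(p_1 + p_2·(q_2/q_1)) and q_2* = (q_2/q_1)·q_1*.
Numerically q_2/q_1 = 0.004496, so q_1* = 75/(13.75 + 17.7·0.004496) = 5.4232 and q_2* = 0.004496·5.4232 = 0.0244.
Expenditure on q_2: 17.7·0.0244 = 0.4316; share = 0.0058.

share on q_2 = 0.0058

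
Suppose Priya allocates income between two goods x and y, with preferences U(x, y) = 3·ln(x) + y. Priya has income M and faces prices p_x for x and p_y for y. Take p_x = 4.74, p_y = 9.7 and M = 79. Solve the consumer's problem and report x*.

x* = 6.1392

Set MRS = p_x/p_y: (3/x)/1 = p_x/p_y.
So x*(p_x,p_y) = 3·p_y/p_x, independent of income; and y* = (M − 3·p_y)/p_y.
At the given prices: x* = 3·9.7/4.74 = 6.1392.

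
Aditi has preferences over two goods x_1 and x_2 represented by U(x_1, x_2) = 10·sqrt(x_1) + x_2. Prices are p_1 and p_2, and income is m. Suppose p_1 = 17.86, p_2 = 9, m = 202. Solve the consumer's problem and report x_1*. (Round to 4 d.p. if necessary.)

x_1* = 6.3484

MU_x_1 = 5/√x_1, MU_x_2 = 1. Tangency: 5/√x_1 = p_1/p_2.
Solve: √x_1 = 5·p_2/p_1, so x_1*(p_1,p_2) = (5·p_2/p_1)², and x_2* = (m − p_1·x_1*)/p_2.
Plugging in: x_1* = (5·9/17.86)² = 6.3484.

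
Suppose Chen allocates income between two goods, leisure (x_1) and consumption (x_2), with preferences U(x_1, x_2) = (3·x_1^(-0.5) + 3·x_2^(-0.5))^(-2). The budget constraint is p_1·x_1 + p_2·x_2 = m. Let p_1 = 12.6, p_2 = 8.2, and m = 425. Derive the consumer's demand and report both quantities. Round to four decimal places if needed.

From the CES first-order condition, (x_2/x_1)^(1.5) = p_1/p_2.
Hence x_2/x_1 = (p_1/p_2)^(1/(1.5)), i.e. raised to the 2/3 power.
Substitute x_2 = (x_2/x_1)·x_1 into the budget: x_1* = m/(p_1 + p_2·(x_2/x_1)).
Numerically x_2/x_1 = 1.331592, so x_1* = 425/(12.6 + 8.2·1.331592) = 18.0705 and x_2* = 1.331592·18.0705 = 24.0625.

x_1* = 18.0705, x_2* = 24.0625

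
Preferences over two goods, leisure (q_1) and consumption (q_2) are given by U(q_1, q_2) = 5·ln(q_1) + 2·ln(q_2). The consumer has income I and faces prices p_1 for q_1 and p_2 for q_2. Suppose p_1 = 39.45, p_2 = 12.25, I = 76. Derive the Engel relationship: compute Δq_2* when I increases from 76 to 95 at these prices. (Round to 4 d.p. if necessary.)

MU_q_1/MU_q_2 = (5·q_2)/(2·q_1); tangency sets this equal to p_1/p_2.
Rearranging, p_2·q_2 = (2/5)·p_1·q_1. Substituting into the budget gives p_1·q_1·(1 + (2/5)) = I.
Demand: q_1*(p_1,p_2,I) = 5/7·I/p_1 and q_2* = 2/7·I/p_2.
At p_1=39.45, p_2=12.25, I=76: q_2* = 2/7·76/12.25 = 1.7726.
At I' = 95: q_2* = 2.2157. Change: 2.2157 − 1.7726 = 0.4431.

Δq_2* = 0.4431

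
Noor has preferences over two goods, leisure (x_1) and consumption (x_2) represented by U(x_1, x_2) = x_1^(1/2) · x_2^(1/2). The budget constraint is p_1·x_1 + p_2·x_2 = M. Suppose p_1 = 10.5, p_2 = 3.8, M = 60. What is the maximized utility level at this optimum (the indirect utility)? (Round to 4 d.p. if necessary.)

V = 4.7494

MU_x_1/MU_x_2 = (0.5·x_2)/(0.5·x_1); tangency sets this equal to p_1/p_2.
So 0.5·p_2·x_2 = 0.5·p_1·x_1; combined with the budget, a share 0.5 of income goes to x_1.
Demand: x_1*(p_1,p_2,M) = 0.5·M/p_1 and x_2* = 0.5·M/p_2.
At p_1=10.5, p_2=3.8, M=60: x_1* = 0.5·60/10.5 = 2.8571, x_2* = 7.8947.
Utility at the optimum: U(2.8571, 7.8947) = 4.7494.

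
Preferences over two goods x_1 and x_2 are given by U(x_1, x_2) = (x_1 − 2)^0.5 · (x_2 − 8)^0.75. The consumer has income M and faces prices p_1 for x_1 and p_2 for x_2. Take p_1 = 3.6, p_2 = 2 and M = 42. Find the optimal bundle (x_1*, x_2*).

This is Cobb-Douglas in (x_1−2, x_2−8): tangency gives 0.5·p_2·(x_2−8) = 0.75·p_1·(x_1−2).
Substituting into the budget: x_1* = 2 + 0.4·(M − 2·p_1 − 8·p_2)/p_1, and x_2* = 8 + 0.6·(…)/p_2.
Discretionary income = 42 − 2·3.6 − 8·2 = 18.8; x_1* = 2 + 0.4·18.8/3.6 = 4.0889; x_2* = 8 + 0.6·18.8/2 = 13.64.

x_1* = 4.0889, x_2* = 13.64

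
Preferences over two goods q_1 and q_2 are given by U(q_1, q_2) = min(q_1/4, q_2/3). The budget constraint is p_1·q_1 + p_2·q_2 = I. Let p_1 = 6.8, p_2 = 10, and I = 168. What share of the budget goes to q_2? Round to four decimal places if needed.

Leontief preferences: the optimum is at the kink where q_1/4 = q_2/3, i.e. q_2 = (3/4)·q_1.
Budget: p_1·q_1 + p_2·(3/4)·q_1 = I, so (4·p_1 + 3·p_2)·q_1 = 4·I.
Demand: q_1*(p_1,p_2,I) = 4·I/(4·p_1 + 3·p_2), q_2* = 3·I/(4·p_1 + 3·p_2).
Here 4·6.8 + 3·10 = 57.2, giving q_1* = 11.7483 and q_2* = 8.8112.
Expenditure on q_2: 10·8.8112 = 88.1119; share = 0.5245.

share on q_2 = 0.5245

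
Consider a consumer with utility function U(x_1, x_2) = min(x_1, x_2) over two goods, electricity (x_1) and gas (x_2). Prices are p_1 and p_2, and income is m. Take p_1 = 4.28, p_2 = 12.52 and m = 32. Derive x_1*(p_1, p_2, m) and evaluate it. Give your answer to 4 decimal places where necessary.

With perfect complements, no substitution: consume in ratio x_1:x_2 = 1:1.
Budget: p_1·x_1 + p_2·x_1 = m, so (p_1 + p_2)·x_1 = m.
Demand: x_1*(p_1,p_2,m) = m/(p_1 + p_2), x_2* = m/(p_1 + p_2).
Here 4.28 + 12.52 = 16.8, giving x_1* = 1.9048.

x_1* = 1.9048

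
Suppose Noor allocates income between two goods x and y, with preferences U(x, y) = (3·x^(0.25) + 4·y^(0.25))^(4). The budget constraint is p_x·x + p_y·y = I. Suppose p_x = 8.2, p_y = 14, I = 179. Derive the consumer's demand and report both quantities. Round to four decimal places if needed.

x* = 9.7983, y* = 7.0467

Substitute y = (y/x)·x into the budget: x* = I/(p_x + p_y·(y/x)).
Numerically y/x = 0.719172, so x* = 179/(8.2 + 14·0.719172) = 9.7983 and y* = 0.719172·9.7983 = 7.0467.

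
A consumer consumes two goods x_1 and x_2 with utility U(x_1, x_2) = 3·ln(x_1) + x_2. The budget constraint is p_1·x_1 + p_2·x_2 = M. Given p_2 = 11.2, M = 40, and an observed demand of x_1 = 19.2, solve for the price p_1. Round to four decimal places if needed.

p_1 = 1.75

MU_x_1 = 3/x_1, MU_x_2 = 1. Tangency: 3/x_1 = p_1/p_2.
So x_1*(p_1,p_2) = 3·p_2/p_1, independent of income; and x_2* = (M − 3·p_2)/p_2.
Set x_1* = 19.2 in the demand function and solve for p_1: p_1 = 1.75.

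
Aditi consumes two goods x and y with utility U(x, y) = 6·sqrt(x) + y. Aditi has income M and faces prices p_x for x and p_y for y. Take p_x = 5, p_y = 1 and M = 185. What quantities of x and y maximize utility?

x* = 0.36, y* = 183.2

Set MRS = p_x/p_y: 3·x^(−1/2) = p_x/p_y.
Solve: √x = 3·p_y/p_x, so x*(p_x,p_y) = (3·p_y/p_x)², and y* = (M − p_x·x*)/p_y.
Plugging in: x* = (3·1/5)² = 0.36, y* = 183.2.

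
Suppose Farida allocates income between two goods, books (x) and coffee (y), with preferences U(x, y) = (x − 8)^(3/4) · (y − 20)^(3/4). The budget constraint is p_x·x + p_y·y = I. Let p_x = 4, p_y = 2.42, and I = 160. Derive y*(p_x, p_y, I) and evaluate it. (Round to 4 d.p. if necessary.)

y* = 36.4463

Let x' = x−8, y' = y−20. MRS = y'/x' = p_x/p_y.
After buying the subsistence bundle (8, 20), a share 0.5 of the remaining income goes to x: x* = 8 + 0.5·(I − 8p_x − 20p_y)/p_x.
Discretionary income = 160 − 8·4 − 20·2.42 = 79.6; y* = 20 + 0.5·79.6/2.42 = 36.4463.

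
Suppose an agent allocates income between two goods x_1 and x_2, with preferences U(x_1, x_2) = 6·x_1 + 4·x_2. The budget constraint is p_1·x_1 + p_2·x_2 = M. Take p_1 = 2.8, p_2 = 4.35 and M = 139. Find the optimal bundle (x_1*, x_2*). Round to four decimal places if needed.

Linear utility — the consumer picks whichever good has higher MU/price: 6/2.8 = 2.1429 vs 4/4.35 = 0.9195.
x_1 gives more utility per dollar, so spend all income on x_1: x_1* = M/p_1, x_2* = 0.
Numerically: x_1* = 49.6429, x_2* = 0.

x_1* = 49.6429, x_2* = 0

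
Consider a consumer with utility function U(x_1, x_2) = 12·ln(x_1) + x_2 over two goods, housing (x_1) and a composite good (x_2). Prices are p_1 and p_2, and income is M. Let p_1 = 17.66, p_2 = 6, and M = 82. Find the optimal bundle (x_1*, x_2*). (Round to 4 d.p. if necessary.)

x_1* = 4.077, x_2* = 1.6667

MU_x_1 = 12/x_1, MU_x_2 = 1. Tangency: 12/x_1 = p_1/p_2.
So x_1*(p_1,p_2) = 12·p_2/p_1, independent of income; and x_2* = (M − 12·p_2)/p_2.
At the given prices: x_1* = 12·6/17.66 = 4.077, and x_2* = 1.6667.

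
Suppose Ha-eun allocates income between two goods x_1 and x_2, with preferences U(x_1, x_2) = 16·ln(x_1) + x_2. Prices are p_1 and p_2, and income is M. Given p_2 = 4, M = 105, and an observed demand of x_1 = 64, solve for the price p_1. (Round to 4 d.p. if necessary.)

MU_x_1 = 16/x_1, MU_x_2 = 1. Tangency: 16/x_1 = p_1/p_2.
So x_1*(p_1,p_2) = 16·p_2/p_1, independent of income; and x_2* = (M − 16·p_2)/p_2.
Set x_1* = 64 in the demand function and solve for p_1: p_1 = 1.

p_1 = 1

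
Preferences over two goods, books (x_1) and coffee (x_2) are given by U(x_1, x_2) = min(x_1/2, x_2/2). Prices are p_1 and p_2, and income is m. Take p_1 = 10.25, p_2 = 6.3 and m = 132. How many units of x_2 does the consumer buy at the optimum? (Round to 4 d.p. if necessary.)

With perfect complements, no substitution: consume in ratio x_1:x_2 = 2:2.
Budget: p_1·x_1 + p_2·x_1 = m, so (2·p_1 + 2·p_2)·x_1 = 2·m.
Demand: x_1*(p_1,p_2,m) = 2·m/(2·p_1 + 2·p_2), x_2* = 2·m/(2·p_1 + 2·p_2).
Here 2·10.25 + 2·6.3 = 33.1, giving x_2* = 7.9758.

x_2* = 7.9758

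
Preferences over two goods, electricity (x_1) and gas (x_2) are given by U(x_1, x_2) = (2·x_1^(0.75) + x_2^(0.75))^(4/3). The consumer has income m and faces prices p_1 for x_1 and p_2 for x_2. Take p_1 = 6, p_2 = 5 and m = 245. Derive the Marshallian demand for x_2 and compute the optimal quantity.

x_2* = 4.7762

MRS = MU_x_1/MU_x_2 = 2·(x_2/x_1)^(0.25). Set equal to p_1/p_2.
Solve for the ratio: x_2/x_1 = [(1/2)·p_1/p_2]^(4).
Substitute x_2 = (x_2/x_1)·x_1 into the budget: x_1* = m/(p_1 + p_2·(x_2/x_1)).
Numerically x_2/x_1 = 0.1296, so x_1* = 245/(6 + 5·0.1296) = 36.8532 and x_2* = 0.1296·36.8532 = 4.7762.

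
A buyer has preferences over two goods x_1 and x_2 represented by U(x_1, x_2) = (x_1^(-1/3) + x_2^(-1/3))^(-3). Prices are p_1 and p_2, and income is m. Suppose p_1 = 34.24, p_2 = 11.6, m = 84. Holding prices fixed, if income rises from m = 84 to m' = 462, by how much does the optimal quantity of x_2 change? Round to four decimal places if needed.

MRS = MU_x_1/MU_x_2 = (x_2/x_1)^(4/3). Set equal to p_1/p_2.
Solve for the ratio: x_2/x_1 = [p_1/p_2]^(0.75).
Substitute x_2 = (x_2/x_1)·x_1 into the budget: x_1* = m/(p_1 + p_2·(x_2/x_1)).
Numerically x_2/x_1 = 2.25194, so x_1* = 84/(34.24 + 11.6·2.25194) = 1.3916 and x_2* = 2.25194·1.3916 = 3.1338.
At m' = 462: x_2* = 17.2358. Change: 17.2358 − 3.1338 = 14.102.

Δx_2* = 14.102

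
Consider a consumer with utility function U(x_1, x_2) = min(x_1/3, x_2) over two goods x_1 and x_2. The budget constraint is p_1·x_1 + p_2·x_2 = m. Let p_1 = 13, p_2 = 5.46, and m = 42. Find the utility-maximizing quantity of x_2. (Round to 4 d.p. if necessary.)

x_2* = 0.9447

Leontief preferences: the optimum is at the kink where x_1/3 = x_2/1, i.e. x_2 = (1/3)·x_1.
Budget: p_1·x_1 + p_2·(1/3)·x_1 = m, so (3·p_1 + p_2)·x_1 = 3·m.
Demand: x_1*(p_1,p_2,m) = 3·m/(3·p_1 + p_2), x_2* = m/(3·p_1 + p_2).
Here 3·13 + 5.46 = 44.46, giving x_2* = 0.9447.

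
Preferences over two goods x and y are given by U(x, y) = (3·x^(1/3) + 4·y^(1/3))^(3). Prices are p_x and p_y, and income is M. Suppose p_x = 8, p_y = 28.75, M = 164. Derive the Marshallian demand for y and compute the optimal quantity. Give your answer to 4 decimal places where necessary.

MRS = MU_x/MU_y = (3/4)·(y/x)^(2/3). Set equal to p_x/p_y.
Hence y/x = ((4/3)·p_x/p_y)^(1/(2/3)), i.e. raised to the 1.5 power.
Substitute y = (y/x)·x into the budget: x* = M/(p_x + p_y·(y/x)).
Numerically y/x = 0.225988, so x* = 164/(8 + 28.75·0.225988) = 11.3126 and y* = 0.225988·11.3126 = 2.5565.

y* = 2.5565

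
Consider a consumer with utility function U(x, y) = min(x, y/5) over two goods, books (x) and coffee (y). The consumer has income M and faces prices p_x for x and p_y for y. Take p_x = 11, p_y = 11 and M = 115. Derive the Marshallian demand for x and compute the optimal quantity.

Leontief preferences: the optimum is at the kink where x/1 = y/5, i.e. y = 5·x.
Budget: p_x·x + p_y·5·x = M, so (p_x + 5·p_y)·x = M.
Demand: x*(p_x,p_y,M) = M/(p_x + 5·p_y), y* = 5·M/(p_x + 5·p_y).
Here 11 + 5·11 = 66, giving x* = 1.7424.

x* = 1.7424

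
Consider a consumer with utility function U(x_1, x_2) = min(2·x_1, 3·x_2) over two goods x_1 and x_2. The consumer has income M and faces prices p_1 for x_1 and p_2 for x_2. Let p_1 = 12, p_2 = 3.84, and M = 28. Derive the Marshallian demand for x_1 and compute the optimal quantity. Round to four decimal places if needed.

Demand: x_1*(p_1,p_2,M) = 3·M/(3·p_1 + 2·p_2), x_2* = 2·M/(3·p_1 + 2·p_2).
Here 3·12 + 2·3.84 = 43.68, giving x_1* = 1.9231.

x_1* = 1.9231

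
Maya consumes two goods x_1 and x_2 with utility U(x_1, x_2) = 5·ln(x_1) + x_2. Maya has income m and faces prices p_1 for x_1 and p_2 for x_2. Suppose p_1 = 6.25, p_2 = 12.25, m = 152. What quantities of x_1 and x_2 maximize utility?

So x_1*(p_1,p_2) = 5·p_2/p_1, independent of income; and x_2* = (m − 5·p_2)/p_2.
At the given prices: x_1* = 5·12.25/6.25 = 9.8, and x_2* = 7.4082.

x_1* = 9.8, x_2* = 7.4082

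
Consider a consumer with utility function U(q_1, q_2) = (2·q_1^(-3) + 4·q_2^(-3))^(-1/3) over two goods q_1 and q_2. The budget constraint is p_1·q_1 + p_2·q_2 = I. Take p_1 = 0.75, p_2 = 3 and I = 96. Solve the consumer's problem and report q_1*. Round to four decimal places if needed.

q_1* = 29.3337

MU_q_1 ∝ 2·q_1^(-4), MU_q_2 ∝ 4·q_2^(-4), so MRS = (1/2)·(q_2/q_1)^(4) = p_1/p_2.
Hence q_2/q_1 = (2·p_1/p_2)^(1/(4)), i.e. raised to the 0.25 power.
Substitute q_2 = (q_2/q_1)·q_1 into the budget: q_1* = I/(p_1 + p_2·(q_2/q_1)).
Numerically q_2/q_1 = 0.840896, so q_1* = 96/(0.75 + 3·0.840896) = 29.3337.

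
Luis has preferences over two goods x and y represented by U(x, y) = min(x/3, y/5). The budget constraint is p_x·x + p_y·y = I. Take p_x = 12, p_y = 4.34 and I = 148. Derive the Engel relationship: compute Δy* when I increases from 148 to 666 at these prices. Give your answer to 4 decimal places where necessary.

Δy* = 44.8873

Leontief preferences: the optimum is at the kink where x/3 = y/5, i.e. y = (5/3)·x.
Budget: p_x·x + p_y·(5/3)·x = I, so (3·p_x + 5·p_y)·x = 3·I.
Demand: x*(p_x,p_y,I) = 3·I/(3·p_x + 5·p_y), y* = 5·I/(3·p_x + 5·p_y).
Here 3·12 + 5·4.34 = 57.7, giving y* = 12.825.
At I' = 666: y* = 57.7123. Change: 57.7123 − 12.825 = 44.8873.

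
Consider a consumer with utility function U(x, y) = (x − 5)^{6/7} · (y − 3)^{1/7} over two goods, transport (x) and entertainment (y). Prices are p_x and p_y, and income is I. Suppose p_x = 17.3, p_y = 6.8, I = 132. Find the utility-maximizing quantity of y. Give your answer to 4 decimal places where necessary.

Substituting into the budget: x* = 5 + 6/7·(I − 5·p_x − 3·p_y)/p_x, and y* = 3 + 1/7·(…)/p_y.
Discretionary income = 132 − 5·17.3 − 3·6.8 = 25.1; y* = 3 + 1/7·25.1/6.8 = 3.5273.

y* = 3.5273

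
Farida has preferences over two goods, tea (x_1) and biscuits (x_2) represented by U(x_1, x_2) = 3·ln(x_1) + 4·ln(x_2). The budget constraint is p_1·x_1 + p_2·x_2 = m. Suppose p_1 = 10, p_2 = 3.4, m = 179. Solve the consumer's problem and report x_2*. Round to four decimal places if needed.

The MRS is (3/4)·x_2/x_1. Set MRS = p_1/p_2.
Rearranging, p_2·x_2 = (4/3)·p_1·x_1. Substituting into the budget gives p_1·x_1·(1 + (4/3)) = m.
Demand: x_1*(p_1,p_2,m) = 3/7·m/p_1 and x_2* = 4/7·m/p_2.
At p_1=10, p_2=3.4, m=179: x_2* = 4/7·179/3.4 = 30.084.

x_2* = 30.084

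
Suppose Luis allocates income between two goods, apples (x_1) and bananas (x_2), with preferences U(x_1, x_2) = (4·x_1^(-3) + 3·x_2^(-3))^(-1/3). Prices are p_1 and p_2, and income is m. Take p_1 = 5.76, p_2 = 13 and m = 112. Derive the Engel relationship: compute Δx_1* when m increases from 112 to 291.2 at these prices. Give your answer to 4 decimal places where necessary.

Numerically x_2/x_1 = 0.759251, so x_1* = 112/(5.76 + 13·0.759251) = 7.1656.
At m' = 291.2: x_1* = 18.6305. Change: 18.6305 − 7.1656 = 11.4649.

Δx_1* = 11.4649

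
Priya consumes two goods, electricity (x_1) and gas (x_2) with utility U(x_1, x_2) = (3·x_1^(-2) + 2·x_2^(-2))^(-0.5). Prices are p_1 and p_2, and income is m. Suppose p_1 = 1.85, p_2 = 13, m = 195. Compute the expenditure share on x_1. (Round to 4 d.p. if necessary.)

share on x_1 = 0.2378

MRS = MU_x_1/MU_x_2 = (3/2)·(x_2/x_1)^(3). Set equal to p_1/p_2.
Solve for the ratio: x_2/x_1 = [(2/3)·p_1/p_2]^(1/3).
With the ratio pinned down, the budget gives x_1* = m/(p_1 + p_2·(x_2/x_1)) and x_2* = (x_2/x_1)·x_1*.
Numerically x_2/x_1 = 0.456085, so x_1* = 195/(1.85 + 13·0.456085) = 25.0672 and x_2* = 0.456085·25.0672 = 11.4328.
Expenditure on x_1: 1.85·25.0672 = 46.3742; share = 0.2378.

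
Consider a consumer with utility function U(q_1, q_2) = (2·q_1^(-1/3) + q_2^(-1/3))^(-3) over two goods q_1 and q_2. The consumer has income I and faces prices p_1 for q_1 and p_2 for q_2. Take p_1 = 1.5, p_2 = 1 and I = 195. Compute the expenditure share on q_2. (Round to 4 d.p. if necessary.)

share on q_2 = 0.3495

MRS = MU_q_1/MU_q_2 = 2·(q_2/q_1)^(4/3). Set equal to p_1/p_2.
Hence q_2/q_1 = ((1/2)·p_1/p_2)^(1/(4/3)), i.e. raised to the 0.75 power.
Substitute q_2 = (q_2/q_1)·q_1 into the budget: q_1* = I/(p_1 + p_2·(q_2/q_1)).
Numerically q_2/q_1 = 0.805927, so q_1* = 195/(1.5 + 1·0.805927) = 84.5647 and q_2* = 0.805927·84.5647 = 68.153.
Expenditure on q_2: 1·68.153 = 68.153; share = 0.3495.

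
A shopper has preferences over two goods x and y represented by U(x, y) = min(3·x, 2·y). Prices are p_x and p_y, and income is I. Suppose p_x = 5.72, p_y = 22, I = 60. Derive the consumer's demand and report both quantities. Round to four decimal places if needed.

x* = 1.5496, y* = 2.3244

Leontief preferences: the optimum is at the kink where x/2 = y/3, i.e. y = (3/2)·x.
Budget: p_x·x + p_y·(3/2)·x = I, so (2·p_x + 3·p_y)·x = 2·I.
Demand: x*(p_x,p_y,I) = 2·I/(2·p_x + 3·p_y), y* = 3·I/(2·p_x + 3·p_y).
Here 2·5.72 + 3·22 = 77.44, giving x* = 1.5496 and y* = 2.3244.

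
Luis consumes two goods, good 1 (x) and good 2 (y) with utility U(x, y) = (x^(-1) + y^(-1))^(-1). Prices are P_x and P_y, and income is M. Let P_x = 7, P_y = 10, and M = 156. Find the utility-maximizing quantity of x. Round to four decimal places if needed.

x* = 10.1519

MRS = MU_x/MU_y = (y/x)^(2). Set equal to P_x/P_y.
Hence y/x = (P_x/P_y)^(1/(2)), i.e. raised to the 0.5 power.
With the ratio pinned down, the budget gives x* = M/(P_x + P_y·(y/x)) and y* = (y/x)·x*.
Numerically y/x = 0.83666, so x* = 156/(7 + 10·0.83666) = 10.1519.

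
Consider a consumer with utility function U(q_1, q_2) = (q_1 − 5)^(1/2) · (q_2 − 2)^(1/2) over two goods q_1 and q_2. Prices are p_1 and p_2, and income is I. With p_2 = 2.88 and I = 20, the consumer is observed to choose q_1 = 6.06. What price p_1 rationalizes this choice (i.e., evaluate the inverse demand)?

This is Cobb-Douglas in (q_1−5, q_2−2): tangency gives 0.5·p_2·(q_2−2) = 0.5·p_1·(q_1−5).
After buying the subsistence bundle (5, 2), a share 0.5 of the remaining income goes to q_1: q_1* = 5 + 0.5·(I − 5p_1 − 2p_2)/p_1.
Set q_1* = 6.06 in the demand function and solve for p_1: p_1 = 2.

p_1 = 2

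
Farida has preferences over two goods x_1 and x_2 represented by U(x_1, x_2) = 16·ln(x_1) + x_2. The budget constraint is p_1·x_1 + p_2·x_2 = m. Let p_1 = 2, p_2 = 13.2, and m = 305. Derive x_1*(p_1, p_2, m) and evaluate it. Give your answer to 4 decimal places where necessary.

x_1* = 105.6

MU_x_1 = 16/x_1, MU_x_2 = 1. Tangency: 16/x_1 = p_1/p_2.
So x_1*(p_1,p_2) = 16·p_2/p_1, independent of income; and x_2* = (m − 16·p_2)/p_2.
At the given prices: x_1* = 16·13.2/2 = 105.6.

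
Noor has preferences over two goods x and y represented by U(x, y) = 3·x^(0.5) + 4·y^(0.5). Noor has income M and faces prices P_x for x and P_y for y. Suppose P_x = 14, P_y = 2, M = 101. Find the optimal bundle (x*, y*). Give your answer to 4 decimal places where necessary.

x* = 0.5366, y* = 46.7438

Substitute y = (y/x)·x into the budget: x* = M/(P_x + P_y·(y/x)).
Numerically y/x = 87.111111, so x* = 101/(14 + 2·87.111111) = 0.5366 and y* = 87.111111·0.5366 = 46.7438.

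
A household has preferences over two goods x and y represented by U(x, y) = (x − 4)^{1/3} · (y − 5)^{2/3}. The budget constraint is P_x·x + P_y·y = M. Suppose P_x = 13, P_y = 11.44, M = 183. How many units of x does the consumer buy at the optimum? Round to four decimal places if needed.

Substituting into the budget: x* = 4 + 1/3·(M − 4·P_x − 5·P_y)/P_x, and y* = 5 + 2/3·(…)/P_y.
Discretionary income = 183 − 4·13 − 5·11.44 = 73.8; x* = 4 + 1/3·73.8/13 = 5.8923.

x* = 5.8923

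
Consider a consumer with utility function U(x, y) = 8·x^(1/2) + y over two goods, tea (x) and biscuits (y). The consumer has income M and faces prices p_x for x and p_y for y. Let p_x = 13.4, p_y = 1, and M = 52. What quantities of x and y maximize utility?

MU_x = 4/√x, MU_y = 1. Tangency: 4/√x = p_x/p_y.
Thus x* = (4·p_y/p_x)² — independent of M — with the rest of income spent on y.
Plugging in: x* = (4·1/13.4)² = 0.0891, y* = 50.806.

x* = 0.0891, y* = 50.806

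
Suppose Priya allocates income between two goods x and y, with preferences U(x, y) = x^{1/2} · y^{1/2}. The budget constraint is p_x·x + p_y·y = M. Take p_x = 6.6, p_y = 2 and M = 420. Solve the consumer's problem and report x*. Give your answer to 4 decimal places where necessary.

x* = 31.8182

The MRS is y/x. Set MRS = p_x/p_y.
Rearranging, p_y·y = p_x·x. Substituting into the budget gives p_x·x·(1 + 1) = M.
Demand: x*(p_x,p_y,M) = 0.5·M/p_x and y* = 0.5·M/p_y.
At p_x=6.6, p_y=2, M=420: x* = 0.5·420/6.6 = 31.8182.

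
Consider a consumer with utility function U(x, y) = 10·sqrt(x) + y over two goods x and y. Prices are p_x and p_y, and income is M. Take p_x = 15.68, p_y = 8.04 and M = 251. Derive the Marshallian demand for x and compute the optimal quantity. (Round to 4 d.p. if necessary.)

MU_x = 5/√x, MU_y = 1. Tangency: 5/√x = p_x/p_y.
Solve: √x = 5·p_y/p_x, so x*(p_x,p_y) = (5·p_y/p_x)², and y* = (M − p_x·x*)/p_y.
Plugging in: x* = (5·8.04/15.68)² = 6.5729.

x* = 6.5729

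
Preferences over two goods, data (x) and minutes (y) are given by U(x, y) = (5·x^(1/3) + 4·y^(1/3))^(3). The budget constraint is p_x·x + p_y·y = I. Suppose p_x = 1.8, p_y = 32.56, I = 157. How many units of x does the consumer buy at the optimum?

MU_x ∝ 5·x^(-2/3), MU_y ∝ 4·y^(-2/3), so MRS = (5/4)·(y/x)^(2/3) = p_x/p_y.
Hence y/x = ((4/5)·p_x/p_y)^(1/(2/3)), i.e. raised to the 1.5 power.
Substitute y = (y/x)·x into the budget: x* = I/(p_x + p_y·(y/x)).
Numerically y/x = 0.009301, so x* = 157/(1.8 + 32.56·0.009301) = 74.6612.

x* = 74.6612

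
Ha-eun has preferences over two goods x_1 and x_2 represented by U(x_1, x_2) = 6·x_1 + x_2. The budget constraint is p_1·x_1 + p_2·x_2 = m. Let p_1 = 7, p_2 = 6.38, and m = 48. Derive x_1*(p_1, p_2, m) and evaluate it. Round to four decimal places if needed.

x_1* = 6.8571

Linear utility — the consumer picks whichever good has higher MU/price: 6/7 = 0.8571 vs 1/6.38 = 0.1567.
x_1 gives more utility per dollar, so spend all income on x_1: x_1* = m/p_1, x_2* = 0.
Numerically: x_1* = 6.8571, x_2* = 0.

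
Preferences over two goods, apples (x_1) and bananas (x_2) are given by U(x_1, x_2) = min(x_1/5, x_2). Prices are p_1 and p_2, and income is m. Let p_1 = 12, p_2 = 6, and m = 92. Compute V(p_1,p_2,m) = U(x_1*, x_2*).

With perfect complements, no substitution: consume in ratio x_1:x_2 = 5:1.
Budget: p_1·x_1 + p_2·(1/5)·x_1 = m, so (5·p_1 + p_2)·x_1 = 5·m.
Demand: x_1*(p_1,p_2,m) = 5·m/(5·p_1 + p_2), x_2* = m/(5·p_1 + p_2).
Here 5·12 + 6 = 66, giving x_1* = 6.9697 and x_2* = 1.3939.
Utility at the optimum: U(6.9697, 1.3939) = 1.3939.

V = 1.3939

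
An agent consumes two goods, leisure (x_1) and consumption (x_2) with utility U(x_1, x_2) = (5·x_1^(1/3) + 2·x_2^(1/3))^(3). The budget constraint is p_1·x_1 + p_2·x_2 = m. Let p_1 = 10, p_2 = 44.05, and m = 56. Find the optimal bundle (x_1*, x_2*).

MRS = MU_x_1/MU_x_2 = (5/2)·(x_2/x_1)^(2/3). Set equal to p_1/p_2.
Hence x_2/x_1 = ((2/5)·p_1/p_2)^(1/(2/3)), i.e. raised to the 1.5 power.
Substitute x_2 = (x_2/x_1)·x_1 into the budget: x_1* = m/(p_1 + p_2·(x_2/x_1)).
Numerically x_2/x_1 = 0.027363, so x_1* = 56/(10 + 44.05·0.027363) = 4.9976 and x_2* = 0.027363·4.9976 = 0.1368.

x_1* = 4.9976, x_2* = 0.1368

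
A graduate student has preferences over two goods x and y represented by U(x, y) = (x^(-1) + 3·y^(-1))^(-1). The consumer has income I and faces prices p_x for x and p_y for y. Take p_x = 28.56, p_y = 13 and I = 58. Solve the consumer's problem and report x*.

MU_x ∝ x^(-2), MU_y ∝ 3·y^(-2), so MRS = (1/3)·(y/x)^(2) = p_x/p_y.
Solve for the ratio: y/x = [3·p_x/p_y]^(0.5).
With the ratio pinned down, the budget gives x* = I/(p_x + p_y·(y/x)) and y* = (y/x)·x*.
Numerically y/x = 2.567249, so x* = 58/(28.56 + 13·2.567249) = 0.9365.

x* = 0.9365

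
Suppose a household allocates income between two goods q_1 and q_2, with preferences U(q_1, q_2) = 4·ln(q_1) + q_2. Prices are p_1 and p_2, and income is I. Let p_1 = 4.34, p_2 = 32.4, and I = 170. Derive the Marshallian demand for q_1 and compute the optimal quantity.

q_1* = 29.8618

MU_q_1 = 4/q_1, MU_q_2 = 1. Tangency: 4/q_1 = p_1/p_2.
So q_1*(p_1,p_2) = 4·p_2/p_1, independent of income; and q_2* = (I − 4·p_2)/p_2.
At the given prices: q_1* = 4·32.4/4.34 = 29.8618.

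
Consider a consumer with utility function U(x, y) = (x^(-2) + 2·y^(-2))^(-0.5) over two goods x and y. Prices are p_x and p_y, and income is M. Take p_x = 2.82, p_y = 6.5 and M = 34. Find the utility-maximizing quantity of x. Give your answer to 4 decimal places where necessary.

MU_x ∝ x^(-3), MU_y ∝ 2·y^(-3), so MRS = (1/2)·(y/x)^(3) = p_x/p_y.
Hence y/x = (2·p_x/p_y)^(1/(3)), i.e. raised to the 1/3 power.
With the ratio pinned down, the budget gives x* = M/(p_x + p_y·(y/x)) and y* = (y/x)·x*.
Numerically y/x = 0.953795, so x* = 34/(2.82 + 6.5·0.953795) = 3.7695.

x* = 3.7695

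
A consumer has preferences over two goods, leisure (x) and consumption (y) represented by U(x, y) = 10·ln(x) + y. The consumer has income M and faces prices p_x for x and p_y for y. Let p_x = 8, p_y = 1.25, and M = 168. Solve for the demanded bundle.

x* = 1.5625, y* = 124.4

Set MRS = p_x/p_y: (10/x)/1 = p_x/p_y.
So x*(p_x,p_y) = 10·p_y/p_x, independent of income; and y* = (M − 10·p_y)/p_y.
At the given prices: x* = 10·1.25/8 = 1.5625, and y* = 124.4.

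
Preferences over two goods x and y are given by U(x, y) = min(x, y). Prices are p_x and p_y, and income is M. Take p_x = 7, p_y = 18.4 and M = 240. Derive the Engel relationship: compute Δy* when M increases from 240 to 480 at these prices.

Δy* = 9.4488

Demand: x*(p_x,p_y,M) = M/(p_x + p_y), y* = M/(p_x + p_y).
Here 7 + 18.4 = 25.4, giving y* = 9.4488.
At M' = 480: y* = 18.8976. Change: 18.8976 − 9.4488 = 9.4488.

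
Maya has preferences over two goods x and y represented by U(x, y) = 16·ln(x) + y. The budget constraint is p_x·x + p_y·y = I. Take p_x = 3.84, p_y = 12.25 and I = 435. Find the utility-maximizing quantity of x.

Set MRS = p_x/p_y: (16/x)/1 = p_x/p_y.
So x*(p_x,p_y) = 16·p_y/p_x, independent of income; and y* = (I − 16·p_y)/p_y.
At the given prices: x* = 16·12.25/3.84 = 51.0417.

x* = 51.0417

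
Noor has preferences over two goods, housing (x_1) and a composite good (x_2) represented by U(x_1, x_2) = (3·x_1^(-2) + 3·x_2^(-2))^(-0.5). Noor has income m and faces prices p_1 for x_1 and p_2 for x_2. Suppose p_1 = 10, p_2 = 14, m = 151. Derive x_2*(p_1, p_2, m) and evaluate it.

x_2* = 5.9952

MU_x_1 ∝ 3·x_1^(-3), MU_x_2 ∝ 3·x_2^(-3), so MRS = (x_2/x_1)^(3) = p_1/p_2.
Solve for the ratio: x_2/x_1 = [p_1/p_2]^(1/3).
Substitute x_2 = (x_2/x_1)·x_1 into the budget: x_1* = m/(p_1 + p_2·(x_2/x_1)).
Numerically x_2/x_1 = 0.893904, so x_1* = 151/(10 + 14·0.893904) = 6.7067 and x_2* = 0.893904·6.7067 = 5.9952.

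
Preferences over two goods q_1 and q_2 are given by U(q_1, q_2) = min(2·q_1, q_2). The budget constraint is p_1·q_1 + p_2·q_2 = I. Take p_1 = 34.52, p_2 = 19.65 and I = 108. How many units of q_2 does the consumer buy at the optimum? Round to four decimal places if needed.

q_2* = 2.926

Leontief preferences: the optimum is at the kink where q_1/1 = q_2/2, i.e. q_2 = 2·q_1.
Budget: p_1·q_1 + p_2·2·q_1 = I, so (p_1 + 2·p_2)·q_1 = I.
Demand: q_1*(p_1,p_2,I) = I/(p_1 + 2·p_2), q_2* = 2·I/(p_1 + 2·p_2).
Here 34.52 + 2·19.65 = 73.82, giving q_2* = 2.926.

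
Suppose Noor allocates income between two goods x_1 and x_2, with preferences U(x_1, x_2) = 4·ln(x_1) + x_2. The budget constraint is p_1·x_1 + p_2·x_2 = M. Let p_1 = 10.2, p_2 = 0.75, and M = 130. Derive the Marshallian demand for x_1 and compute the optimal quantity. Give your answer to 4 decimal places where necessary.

x_1* = 0.2941

MU_x_1 = 4/x_1, MU_x_2 = 1. Tangency: 4/x_1 = p_1/p_2.
So x_1*(p_1,p_2) = 4·p_2/p_1, independent of income; and x_2* = (M − 4·p_2)/p_2.
At the given prices: x_1* = 4·0.75/10.2 = 0.2941.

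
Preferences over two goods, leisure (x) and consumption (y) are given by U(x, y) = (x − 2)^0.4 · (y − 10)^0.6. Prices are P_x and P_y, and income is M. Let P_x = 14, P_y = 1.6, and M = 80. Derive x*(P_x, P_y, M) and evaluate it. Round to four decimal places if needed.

MRS = (2/3)·(y−10)/(x−2). Tangency with P_x/P_y gives y−10 = (3/2)·(P_x/P_y)·(x−2).
After buying the subsistence bundle (2, 10), a share 0.4 of the remaining income goes to x: x* = 2 + 0.4·(M − 2P_x − 10P_y)/P_x.
Discretionary income = 80 − 2·14 − 10·1.6 = 36; x* = 2 + 0.4·36/14 = 3.0286.

x* = 3.0286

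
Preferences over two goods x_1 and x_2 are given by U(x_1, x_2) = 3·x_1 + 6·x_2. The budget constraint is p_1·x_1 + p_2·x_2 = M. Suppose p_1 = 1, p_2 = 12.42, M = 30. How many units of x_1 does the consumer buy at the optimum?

Perfect substitutes: compare marginal utility per dollar. 3/p_1 vs 6/p_2 → 3 vs 0.4831.
x_1 gives more utility per dollar, so spend all income on x_1: x_1* = M/p_1, x_2* = 0.
Numerically: x_1* = 30, x_2* = 0.

x_1* = 30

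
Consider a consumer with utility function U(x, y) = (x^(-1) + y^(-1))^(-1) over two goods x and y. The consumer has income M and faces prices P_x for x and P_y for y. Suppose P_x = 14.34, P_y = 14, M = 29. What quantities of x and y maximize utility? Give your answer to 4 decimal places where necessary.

From the CES first-order condition, (y/x)^(2) = P_x/P_y.
Solve for the ratio: y/x = [P_x/P_y]^(0.5).
With the ratio pinned down, the budget gives x* = M/(P_x + P_y·(y/x)) and y* = (y/x)·x*.
Numerically y/x = 1.01207, so x* = 29/(14.34 + 14·1.01207) = 1.0172 and y* = 1.01207·1.0172 = 1.0295.

x* = 1.0172, y* = 1.0295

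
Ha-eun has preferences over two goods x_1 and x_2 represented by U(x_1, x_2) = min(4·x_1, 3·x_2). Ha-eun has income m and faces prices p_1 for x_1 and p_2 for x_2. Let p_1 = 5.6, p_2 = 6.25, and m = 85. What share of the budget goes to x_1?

With perfect complements, no substitution: consume in ratio x_1:x_2 = 3:4.
Budget: p_1·x_1 + p_2·(4/3)·x_1 = m, so (3·p_1 + 4·p_2)·x_1 = 3·m.
Demand: x_1*(p_1,p_2,m) = 3·m/(3·p_1 + 4·p_2), x_2* = 4·m/(3·p_1 + 4·p_2).
Here 3·5.6 + 4·6.25 = 41.8, giving x_1* = 6.1005 and x_2* = 8.134.
Expenditure on x_1: 5.6·6.1005 = 34.1627; share = 0.4019.

share on x_1 = 0.4019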